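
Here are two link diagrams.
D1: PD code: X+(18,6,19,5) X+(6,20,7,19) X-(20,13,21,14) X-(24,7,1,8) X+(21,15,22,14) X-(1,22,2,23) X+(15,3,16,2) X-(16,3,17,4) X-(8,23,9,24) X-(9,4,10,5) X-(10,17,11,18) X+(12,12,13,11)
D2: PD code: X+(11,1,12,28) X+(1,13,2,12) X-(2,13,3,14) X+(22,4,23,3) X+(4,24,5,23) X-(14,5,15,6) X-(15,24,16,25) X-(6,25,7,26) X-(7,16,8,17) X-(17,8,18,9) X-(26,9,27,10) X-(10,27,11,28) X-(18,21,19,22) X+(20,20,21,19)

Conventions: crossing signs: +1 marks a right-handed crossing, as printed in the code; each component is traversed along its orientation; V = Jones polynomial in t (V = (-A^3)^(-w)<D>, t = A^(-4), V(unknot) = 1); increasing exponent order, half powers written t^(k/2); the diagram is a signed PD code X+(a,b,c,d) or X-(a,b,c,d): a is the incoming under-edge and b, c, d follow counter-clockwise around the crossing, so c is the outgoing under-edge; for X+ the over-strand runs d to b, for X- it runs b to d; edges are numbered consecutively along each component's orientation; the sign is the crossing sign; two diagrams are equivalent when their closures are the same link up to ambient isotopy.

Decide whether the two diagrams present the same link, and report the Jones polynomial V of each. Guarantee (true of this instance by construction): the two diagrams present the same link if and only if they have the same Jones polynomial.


equivalent: no
D1 (bracket A^-6; 12 crossings at w = -2): V = 1
V(D2) = -t^-6 + t^-5 - t^-4 + 2t^-3 - t^-2 + t^-1  [14 crossings, <D> = A^-8 - A^-4 + 2 - A^4 + A^8 - A^12, w = -4]
observation: comparing 2 Jones polynomials yields 2 groups


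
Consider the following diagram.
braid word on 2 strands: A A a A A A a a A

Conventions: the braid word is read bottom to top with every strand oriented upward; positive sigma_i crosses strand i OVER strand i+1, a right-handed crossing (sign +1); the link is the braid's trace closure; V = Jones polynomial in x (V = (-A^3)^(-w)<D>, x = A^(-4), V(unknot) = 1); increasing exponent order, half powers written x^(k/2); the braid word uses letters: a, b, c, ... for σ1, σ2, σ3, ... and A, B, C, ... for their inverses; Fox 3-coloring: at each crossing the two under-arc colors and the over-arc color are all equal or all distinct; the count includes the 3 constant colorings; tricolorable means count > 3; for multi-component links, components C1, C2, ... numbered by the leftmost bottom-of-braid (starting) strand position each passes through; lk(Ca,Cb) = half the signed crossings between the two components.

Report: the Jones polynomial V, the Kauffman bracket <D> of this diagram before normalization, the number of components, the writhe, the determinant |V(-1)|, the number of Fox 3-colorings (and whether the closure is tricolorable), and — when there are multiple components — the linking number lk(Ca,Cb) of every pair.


Jones polynomial: V(x) = -x^-4 + x^-3 + x^-1
<D> = -A^-5 - A^3 + A^7; writhe -3
components 1, writhe -3 (9 crossings)
3-colorings: 9 of 3^9, det 3 — tricolorable
note: free reduction leaves σ1⁻¹ σ1⁻¹ σ1⁻¹ of the original 9 letters


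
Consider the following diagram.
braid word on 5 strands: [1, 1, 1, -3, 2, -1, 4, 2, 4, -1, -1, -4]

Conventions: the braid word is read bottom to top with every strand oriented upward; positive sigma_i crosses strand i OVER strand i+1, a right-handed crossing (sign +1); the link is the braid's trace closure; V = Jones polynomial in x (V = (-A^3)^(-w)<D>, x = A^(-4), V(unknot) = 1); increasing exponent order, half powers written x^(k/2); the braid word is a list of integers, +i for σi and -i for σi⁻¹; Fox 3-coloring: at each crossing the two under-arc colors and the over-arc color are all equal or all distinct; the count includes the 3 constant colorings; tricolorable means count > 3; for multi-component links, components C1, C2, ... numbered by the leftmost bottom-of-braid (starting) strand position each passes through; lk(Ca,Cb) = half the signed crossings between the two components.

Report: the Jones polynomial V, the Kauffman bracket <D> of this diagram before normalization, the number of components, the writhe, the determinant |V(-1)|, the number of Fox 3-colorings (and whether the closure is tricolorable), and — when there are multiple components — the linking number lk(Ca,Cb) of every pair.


V = 1
<D> = A^6 (w = +2)
1 component over 12 crossings, w = +2
3 Fox colorings among 3^12, |V(-1)| = 1: not tricolorable
why: det 1 = |V(-1)|; not divisible by 3, so not tricolorable


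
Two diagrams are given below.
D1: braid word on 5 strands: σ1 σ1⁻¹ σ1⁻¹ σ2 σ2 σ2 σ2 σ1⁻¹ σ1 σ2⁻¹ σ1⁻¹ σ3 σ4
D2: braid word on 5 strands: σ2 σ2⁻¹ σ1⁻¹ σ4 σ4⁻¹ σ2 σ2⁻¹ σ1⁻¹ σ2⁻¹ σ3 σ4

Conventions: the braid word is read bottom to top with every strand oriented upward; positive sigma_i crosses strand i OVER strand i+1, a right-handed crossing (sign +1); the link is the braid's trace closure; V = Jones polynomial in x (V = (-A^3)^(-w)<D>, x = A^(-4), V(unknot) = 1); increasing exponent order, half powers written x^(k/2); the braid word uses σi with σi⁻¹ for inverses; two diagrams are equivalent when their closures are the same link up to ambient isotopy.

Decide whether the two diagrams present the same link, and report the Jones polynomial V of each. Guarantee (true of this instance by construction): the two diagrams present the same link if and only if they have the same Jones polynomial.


equivalent: no
D1 (bracket -A^-5 + A^-1 - A^3 + 2A^7 + A^15; 13 crossings at w = +3): V = -x^(-3/2) - 2x^(1/2) + x^(3/2) - x^(5/2) + x^(7/2)
V(D2) = -x^(-5/2) - x^(-1/2)  [11 crossings, <D> = A^-1 + A^7, w = -1]
observation: comparing 2 Jones polynomials yields 2 groups


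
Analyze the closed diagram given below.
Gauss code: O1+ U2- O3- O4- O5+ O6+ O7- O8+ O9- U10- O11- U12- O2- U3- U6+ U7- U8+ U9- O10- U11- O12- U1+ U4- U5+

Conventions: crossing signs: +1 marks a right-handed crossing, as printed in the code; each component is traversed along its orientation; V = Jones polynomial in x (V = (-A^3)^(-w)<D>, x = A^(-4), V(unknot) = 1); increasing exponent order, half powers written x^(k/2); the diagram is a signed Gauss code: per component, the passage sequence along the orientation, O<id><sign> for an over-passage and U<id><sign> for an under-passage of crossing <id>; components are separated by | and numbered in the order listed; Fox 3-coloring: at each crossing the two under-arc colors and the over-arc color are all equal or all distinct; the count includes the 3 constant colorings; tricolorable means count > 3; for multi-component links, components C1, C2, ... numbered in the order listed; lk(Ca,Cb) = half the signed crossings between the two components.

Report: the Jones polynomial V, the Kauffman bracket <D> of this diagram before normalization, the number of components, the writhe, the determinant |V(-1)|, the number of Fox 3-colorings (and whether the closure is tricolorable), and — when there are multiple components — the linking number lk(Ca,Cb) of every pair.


Jones polynomial: V(x) = -x^-7 + x^-6 - x^-5 + x^-4 + x^-2
<D> = A^-4 + A^4 - A^8 + A^12 - A^16; writhe -4
components 1, writhe -4 (12 crossings)
3-colorings: 3 of 3^12, det 5 — not tricolorable
note: w = -4 (over 12 crossings) is diagram-only; (-A^3)^(4) removes it from V


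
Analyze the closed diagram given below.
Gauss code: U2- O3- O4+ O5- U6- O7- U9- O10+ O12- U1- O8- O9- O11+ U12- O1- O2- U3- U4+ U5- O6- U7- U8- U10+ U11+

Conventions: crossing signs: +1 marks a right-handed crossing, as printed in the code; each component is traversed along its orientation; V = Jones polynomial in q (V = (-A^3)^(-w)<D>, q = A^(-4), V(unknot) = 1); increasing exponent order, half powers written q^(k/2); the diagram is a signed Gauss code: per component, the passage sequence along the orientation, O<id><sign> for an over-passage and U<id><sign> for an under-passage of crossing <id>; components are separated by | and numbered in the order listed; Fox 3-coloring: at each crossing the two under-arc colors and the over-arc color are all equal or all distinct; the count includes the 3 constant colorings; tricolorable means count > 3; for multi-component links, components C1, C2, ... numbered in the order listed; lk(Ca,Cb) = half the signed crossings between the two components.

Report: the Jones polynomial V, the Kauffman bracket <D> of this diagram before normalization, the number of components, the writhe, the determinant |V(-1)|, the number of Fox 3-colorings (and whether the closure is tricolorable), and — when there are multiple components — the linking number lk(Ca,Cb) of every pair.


V = q^-8 - 2q^-7 + q^-6 - 2q^-5 + 2q^-4 + q^-2
<D> = A^-10 + 2A^-2 - 2A^2 + A^6 - 2A^10 + A^14 (w = -6)
1 component over 12 crossings, w = -6
27 Fox colorings among 3^12, |V(-1)| = 9: tricolorable
why: w = -6 (over 12 crossings) is diagram-only; (-A^3)^(6) removes it from V


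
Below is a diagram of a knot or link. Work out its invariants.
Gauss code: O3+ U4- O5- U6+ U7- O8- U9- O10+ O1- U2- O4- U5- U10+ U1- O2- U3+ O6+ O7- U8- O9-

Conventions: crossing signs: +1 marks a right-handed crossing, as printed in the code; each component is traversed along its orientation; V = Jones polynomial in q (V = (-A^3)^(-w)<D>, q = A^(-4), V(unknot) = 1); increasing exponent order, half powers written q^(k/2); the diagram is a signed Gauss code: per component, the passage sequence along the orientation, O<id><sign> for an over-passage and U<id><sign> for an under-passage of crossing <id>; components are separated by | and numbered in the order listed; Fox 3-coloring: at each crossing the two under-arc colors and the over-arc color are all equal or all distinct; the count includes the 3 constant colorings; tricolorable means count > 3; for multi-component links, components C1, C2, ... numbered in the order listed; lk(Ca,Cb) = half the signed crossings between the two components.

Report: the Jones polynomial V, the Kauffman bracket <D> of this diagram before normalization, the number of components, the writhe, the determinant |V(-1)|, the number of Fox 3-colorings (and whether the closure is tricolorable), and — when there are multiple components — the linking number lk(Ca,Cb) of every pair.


V(q) = -q^-6 + q^-5 - q^-4 + 2q^-3 - q^-2 + q^-1
bracket: A^-8 - A^-4 + 2 - A^4 + A^8 - A^12, w = -4
1 component, writhe -4, over 10 crossings
det 7, colorings 3 of 3^10 — not tricolorable
observation: det 7 = |V(-1)|; not divisible by 3, so not tricolorable


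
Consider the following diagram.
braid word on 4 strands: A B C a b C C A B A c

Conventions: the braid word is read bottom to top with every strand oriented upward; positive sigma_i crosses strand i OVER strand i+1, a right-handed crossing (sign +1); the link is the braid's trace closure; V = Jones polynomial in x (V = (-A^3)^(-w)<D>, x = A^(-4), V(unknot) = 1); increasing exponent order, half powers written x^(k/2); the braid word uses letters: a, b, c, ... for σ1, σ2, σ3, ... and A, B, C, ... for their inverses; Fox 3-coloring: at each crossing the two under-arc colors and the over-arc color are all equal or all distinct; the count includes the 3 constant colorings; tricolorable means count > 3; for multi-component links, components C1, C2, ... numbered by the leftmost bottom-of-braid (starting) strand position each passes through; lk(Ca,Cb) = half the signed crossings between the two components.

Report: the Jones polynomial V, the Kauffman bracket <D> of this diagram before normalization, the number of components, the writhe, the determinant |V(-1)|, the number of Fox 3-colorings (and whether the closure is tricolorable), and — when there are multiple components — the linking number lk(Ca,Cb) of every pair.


V = -x^-8 + x^-7 - x^-6 + 2x^-5 - 2x^-4 + 2x^-3 - x^-2 + x^-1
<D> = -A^-11 + A^-7 - 2A^-3 + 2A - 2A^5 + A^9 - A^13 + A^17 (w = -5)
1 component over 11 crossings, w = -5
3 Fox colorings among 3^11, |V(-1)| = 11: not tricolorable
why: det 11 = |V(-1)|; not divisible by 3, so not tricolorable


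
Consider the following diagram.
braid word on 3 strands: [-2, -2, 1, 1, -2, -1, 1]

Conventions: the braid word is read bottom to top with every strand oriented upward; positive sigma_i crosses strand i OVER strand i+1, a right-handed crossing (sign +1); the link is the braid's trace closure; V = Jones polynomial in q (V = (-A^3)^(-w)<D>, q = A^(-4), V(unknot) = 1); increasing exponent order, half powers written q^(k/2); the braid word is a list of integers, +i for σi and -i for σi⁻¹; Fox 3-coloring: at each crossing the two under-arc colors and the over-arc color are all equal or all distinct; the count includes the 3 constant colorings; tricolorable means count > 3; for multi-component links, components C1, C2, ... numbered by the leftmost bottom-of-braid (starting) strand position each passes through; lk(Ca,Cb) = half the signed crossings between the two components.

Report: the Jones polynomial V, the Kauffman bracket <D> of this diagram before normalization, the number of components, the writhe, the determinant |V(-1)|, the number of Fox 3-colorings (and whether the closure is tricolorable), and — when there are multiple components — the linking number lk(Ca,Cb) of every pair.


V(q) = q^(-7/2) - q^(-5/2) + q^(-3/2) - 2q^(-1/2) - q^(3/2)
bracket: A^-9 + 2A^-1 - A^3 + A^7 - A^11, w = -1
2 components, writhe -1, over 7 crossings
lk(C1,C2) = +1
det 6, colorings 9 of 3^7 — tricolorable
observation: inverse pairs cancel, leaving σ2⁻¹ σ2⁻¹ σ1 σ1 σ2⁻¹


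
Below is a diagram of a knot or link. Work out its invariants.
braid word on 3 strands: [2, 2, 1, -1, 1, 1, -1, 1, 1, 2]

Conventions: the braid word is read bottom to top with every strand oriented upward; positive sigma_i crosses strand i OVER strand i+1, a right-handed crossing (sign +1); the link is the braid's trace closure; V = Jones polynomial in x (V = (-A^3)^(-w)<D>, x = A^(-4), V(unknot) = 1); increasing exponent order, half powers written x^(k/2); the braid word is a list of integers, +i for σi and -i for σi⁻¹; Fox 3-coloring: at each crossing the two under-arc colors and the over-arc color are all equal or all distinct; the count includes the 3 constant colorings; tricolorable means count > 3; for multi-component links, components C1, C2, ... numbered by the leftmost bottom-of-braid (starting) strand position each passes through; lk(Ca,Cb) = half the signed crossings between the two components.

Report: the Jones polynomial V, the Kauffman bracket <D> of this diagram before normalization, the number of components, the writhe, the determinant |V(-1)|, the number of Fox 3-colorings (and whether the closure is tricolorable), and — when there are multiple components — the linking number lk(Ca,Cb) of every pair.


Jones polynomial: V(x) = x^2 + 2x^4 - 2x^5 + x^6 - 2x^7 + x^8
<D> = A^-14 - 2A^-10 + A^-6 - 2A^-2 + 2A^2 + A^10; writhe +6
components 1, writhe +6 (10 crossings)
3-colorings: 27 of 3^10, det 9 — tricolorable
note: |V(-1)| = 9: so tricolorable, since 3 divides 9


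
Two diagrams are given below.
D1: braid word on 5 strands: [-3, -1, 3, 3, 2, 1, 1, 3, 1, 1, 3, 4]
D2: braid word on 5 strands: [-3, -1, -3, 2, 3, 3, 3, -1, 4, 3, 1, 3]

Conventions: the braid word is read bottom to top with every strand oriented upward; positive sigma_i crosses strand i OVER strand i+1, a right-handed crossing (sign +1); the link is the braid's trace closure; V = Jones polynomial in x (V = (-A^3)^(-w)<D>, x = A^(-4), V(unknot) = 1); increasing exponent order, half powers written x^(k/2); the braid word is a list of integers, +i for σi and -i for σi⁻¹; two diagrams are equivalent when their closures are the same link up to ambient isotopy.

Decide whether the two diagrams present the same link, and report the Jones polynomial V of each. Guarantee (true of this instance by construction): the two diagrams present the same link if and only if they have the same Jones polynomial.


equivalent: no
D1 (bracket A^-8 - 2A^-4 + 1 - 2A^4 + 2A^8 + A^16; 12 crossings at w = +8): V = x^2 + 2x^4 - 2x^5 + x^6 - 2x^7 + x^8
D2 (bracket -A^-4 + 1 + A^8; 12 crossings at w = +4): V = x + x^3 - x^4
key observation: 2 classes among 2 diagrams; unequal V(x) rules out equality


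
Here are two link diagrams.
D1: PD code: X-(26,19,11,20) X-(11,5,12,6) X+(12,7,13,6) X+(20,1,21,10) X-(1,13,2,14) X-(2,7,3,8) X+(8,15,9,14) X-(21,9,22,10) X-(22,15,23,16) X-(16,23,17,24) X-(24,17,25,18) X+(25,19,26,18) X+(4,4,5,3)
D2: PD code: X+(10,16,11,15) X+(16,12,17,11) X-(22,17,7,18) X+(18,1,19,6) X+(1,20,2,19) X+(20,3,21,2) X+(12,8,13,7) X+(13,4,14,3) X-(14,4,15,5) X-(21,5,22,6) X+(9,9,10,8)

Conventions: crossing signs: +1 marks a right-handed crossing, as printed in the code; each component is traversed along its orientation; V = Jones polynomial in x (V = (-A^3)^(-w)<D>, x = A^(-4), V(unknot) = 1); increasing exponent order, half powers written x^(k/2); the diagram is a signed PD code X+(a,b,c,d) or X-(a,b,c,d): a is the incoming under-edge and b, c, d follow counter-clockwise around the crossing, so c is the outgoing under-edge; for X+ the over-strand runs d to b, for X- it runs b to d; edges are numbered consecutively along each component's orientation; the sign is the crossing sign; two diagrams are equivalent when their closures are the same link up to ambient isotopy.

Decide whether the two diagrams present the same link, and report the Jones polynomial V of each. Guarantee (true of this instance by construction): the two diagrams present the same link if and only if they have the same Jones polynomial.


equivalent: no
V(D1) = x^(-9/2) - x^(-5/2) - x^(-3/2) - x^(-1/2)  (w -3, c 13, <D> = A^-7 + A^-3 + A - A^9)
V(D2) = -x^(3/2) - 2x^(7/2) + x^(9/2) - x^(11/2) + x^(13/2)  [11 crossings, <D> = -A^-11 + A^-7 - A^-3 + 2A + A^9, w = +5]
key observation: 2 classes among 2 diagrams; unequal V(x) rules out equality


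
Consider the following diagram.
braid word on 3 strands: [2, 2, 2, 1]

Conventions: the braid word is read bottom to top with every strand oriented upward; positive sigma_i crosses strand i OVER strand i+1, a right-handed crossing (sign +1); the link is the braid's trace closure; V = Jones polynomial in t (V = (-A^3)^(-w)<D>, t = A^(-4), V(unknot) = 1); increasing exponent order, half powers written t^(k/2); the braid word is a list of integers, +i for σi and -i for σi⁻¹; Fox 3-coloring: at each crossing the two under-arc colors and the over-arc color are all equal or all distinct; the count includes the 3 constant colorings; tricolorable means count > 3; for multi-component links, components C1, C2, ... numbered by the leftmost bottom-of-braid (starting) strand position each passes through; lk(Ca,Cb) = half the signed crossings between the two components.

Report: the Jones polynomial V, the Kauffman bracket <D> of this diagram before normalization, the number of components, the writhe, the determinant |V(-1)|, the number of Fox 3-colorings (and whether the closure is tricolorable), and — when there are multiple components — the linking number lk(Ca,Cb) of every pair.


Jones polynomial: V(t) = t + t^3 - t^4
<D> = -A^-4 + 1 + A^8; writhe +4
components 1, writhe +4 (4 crossings)
3-colorings: 9 of 3^4, det 3 — tricolorable
note: the span of V is 3, forcing >= 3 crossings in any diagram


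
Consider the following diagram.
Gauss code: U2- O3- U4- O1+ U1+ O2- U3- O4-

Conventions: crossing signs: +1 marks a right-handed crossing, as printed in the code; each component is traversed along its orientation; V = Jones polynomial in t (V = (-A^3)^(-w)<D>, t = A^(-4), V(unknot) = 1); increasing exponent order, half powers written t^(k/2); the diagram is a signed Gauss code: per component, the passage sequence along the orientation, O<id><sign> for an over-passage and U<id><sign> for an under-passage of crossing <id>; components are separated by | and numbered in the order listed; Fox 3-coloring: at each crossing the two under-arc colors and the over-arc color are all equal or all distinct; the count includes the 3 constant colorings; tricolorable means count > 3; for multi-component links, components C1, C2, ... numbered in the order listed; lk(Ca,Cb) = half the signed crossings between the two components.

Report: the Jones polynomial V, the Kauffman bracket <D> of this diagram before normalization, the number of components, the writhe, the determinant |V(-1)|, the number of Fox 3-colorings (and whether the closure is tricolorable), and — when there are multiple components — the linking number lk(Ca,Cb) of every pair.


Jones polynomial: V(t) = -t^-4 + t^-3 + t^-1
<D> = A^-2 + A^6 - A^10; writhe -2
components 1, writhe -2 (4 crossings)
3-colorings: 9 of 3^4, det 3 — tricolorable
note: the span of V is 3, forcing >= 3 crossings in any diagram


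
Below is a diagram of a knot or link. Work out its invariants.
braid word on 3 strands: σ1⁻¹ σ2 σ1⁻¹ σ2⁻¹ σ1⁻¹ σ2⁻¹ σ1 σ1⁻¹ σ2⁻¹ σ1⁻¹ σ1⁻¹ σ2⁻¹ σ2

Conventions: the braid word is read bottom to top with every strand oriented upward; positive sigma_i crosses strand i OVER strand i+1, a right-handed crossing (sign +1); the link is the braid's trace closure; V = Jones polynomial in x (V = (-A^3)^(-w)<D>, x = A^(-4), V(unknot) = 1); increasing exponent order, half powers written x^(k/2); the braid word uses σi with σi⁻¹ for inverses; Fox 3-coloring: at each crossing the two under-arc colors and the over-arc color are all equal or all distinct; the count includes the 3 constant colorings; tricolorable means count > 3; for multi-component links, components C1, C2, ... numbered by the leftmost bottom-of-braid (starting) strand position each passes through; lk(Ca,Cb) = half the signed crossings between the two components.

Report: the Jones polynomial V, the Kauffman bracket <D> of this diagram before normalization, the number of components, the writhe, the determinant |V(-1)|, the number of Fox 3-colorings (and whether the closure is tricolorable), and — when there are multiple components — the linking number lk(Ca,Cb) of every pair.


V = x^(-19/2) - 2x^(-17/2) + 2x^(-15/2) - 2x^(-13/2) + 2x^(-11/2) - 2x^(-9/2) - x^(-5/2)
<D> = A^-11 + 2A^-3 - 2A + 2A^5 - 2A^9 + 2A^13 - A^17 (w = -7)
2 components over 13 crossings, w = -7
lk(C1,C2): -2
9 Fox colorings among 3^13, |V(-1)| = 12: tricolorable
why: w = -7 (over 13 crossings) is diagram-only; (-A^3)^(7) removes it from V


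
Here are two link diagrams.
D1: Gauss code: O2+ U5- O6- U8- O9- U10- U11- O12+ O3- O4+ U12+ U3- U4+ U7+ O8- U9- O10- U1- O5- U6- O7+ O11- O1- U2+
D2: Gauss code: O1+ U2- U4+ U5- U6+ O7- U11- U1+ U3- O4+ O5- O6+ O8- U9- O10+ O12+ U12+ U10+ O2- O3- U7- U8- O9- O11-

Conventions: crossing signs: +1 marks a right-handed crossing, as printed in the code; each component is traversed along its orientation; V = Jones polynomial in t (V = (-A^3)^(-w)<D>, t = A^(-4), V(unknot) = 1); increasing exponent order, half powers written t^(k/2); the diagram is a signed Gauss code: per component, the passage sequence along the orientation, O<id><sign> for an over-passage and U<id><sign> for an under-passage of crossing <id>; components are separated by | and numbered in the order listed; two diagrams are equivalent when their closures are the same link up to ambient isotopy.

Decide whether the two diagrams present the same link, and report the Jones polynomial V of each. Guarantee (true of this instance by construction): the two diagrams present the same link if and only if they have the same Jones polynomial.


same link: no
V(D1) = t^-8 - 2t^-7 + t^-6 - 2t^-5 + 2t^-4 + t^-2  [12 crossings, <D> = A^-4 + 2A^4 - 2A^8 + A^12 - 2A^16 + A^20, w = -4]
D2 (bracket A^-2 - A^2 + 2A^6 - A^10 + A^14 - A^18; 12 crossings at w = -2): V = -t^-6 + t^-5 - t^-4 + 2t^-3 - t^-2 + t^-1
note: 2 values of V(t) split the 2 diagrams


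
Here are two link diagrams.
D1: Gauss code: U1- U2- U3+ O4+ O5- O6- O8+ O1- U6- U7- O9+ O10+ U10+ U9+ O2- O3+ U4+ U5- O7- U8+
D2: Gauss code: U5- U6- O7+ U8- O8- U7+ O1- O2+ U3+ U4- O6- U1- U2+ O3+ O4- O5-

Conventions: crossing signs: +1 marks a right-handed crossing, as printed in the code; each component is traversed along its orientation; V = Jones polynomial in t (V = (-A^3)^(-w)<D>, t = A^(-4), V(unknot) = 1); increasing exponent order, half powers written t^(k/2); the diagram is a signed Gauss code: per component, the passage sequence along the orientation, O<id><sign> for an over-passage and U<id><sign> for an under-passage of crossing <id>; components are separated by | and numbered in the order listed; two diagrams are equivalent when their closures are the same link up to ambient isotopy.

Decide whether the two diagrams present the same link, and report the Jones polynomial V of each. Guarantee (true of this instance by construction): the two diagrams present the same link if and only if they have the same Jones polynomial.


same link: yes
V(D1) = 1  [10 crossings, <D> = 1, w = 0]
V(D2) = 1  [8 crossings, <D> = A^-6, w = -2]
insight: all 2 diagrams share one V(t), hence one class


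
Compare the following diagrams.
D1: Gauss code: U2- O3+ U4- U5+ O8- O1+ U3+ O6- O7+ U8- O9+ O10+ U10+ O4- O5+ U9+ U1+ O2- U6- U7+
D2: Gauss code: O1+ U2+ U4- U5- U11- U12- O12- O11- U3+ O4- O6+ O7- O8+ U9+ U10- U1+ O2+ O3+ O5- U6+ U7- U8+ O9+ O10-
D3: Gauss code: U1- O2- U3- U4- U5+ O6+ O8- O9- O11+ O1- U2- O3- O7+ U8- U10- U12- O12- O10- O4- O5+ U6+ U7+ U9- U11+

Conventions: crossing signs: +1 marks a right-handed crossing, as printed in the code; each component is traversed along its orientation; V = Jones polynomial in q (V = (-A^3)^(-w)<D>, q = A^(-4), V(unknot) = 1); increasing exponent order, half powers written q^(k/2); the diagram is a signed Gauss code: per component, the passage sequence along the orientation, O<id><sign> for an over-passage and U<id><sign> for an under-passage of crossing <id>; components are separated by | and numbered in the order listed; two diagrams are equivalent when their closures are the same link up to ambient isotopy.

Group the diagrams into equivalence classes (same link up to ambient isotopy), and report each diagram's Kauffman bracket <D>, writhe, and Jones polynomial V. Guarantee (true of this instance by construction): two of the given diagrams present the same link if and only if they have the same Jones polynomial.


classes: {D1} | {D2} | {D3}
V(D1) = 1  [10 crossings, <D> = A^6, w = +2]
V(D2) = q + q^3 - q^4  (w 0, c 12, <D> = -A^-16 + A^-12 + A^-4)
D3 (bracket A^-8 + 1 - A^4; 12 crossings at w = -4): V = -q^-4 + q^-3 + q^-1
note: 3 values of V(q) split the 3 diagrams


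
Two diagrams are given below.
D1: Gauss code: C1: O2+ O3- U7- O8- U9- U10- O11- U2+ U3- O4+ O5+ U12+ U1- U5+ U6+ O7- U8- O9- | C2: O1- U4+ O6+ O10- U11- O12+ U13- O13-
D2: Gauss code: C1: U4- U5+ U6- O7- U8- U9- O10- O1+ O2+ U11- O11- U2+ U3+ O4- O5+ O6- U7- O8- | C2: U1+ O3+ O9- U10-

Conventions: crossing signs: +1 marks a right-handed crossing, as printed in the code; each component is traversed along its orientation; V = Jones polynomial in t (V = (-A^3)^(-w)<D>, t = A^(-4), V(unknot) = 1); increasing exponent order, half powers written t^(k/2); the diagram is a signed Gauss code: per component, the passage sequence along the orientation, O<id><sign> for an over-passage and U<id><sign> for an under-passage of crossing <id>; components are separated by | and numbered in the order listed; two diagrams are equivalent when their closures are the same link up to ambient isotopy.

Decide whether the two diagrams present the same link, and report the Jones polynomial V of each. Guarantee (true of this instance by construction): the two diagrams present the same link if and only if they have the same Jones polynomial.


equivalent: yes
D1 (bracket A^-7 + A^-3 + A - A^9; 13 crossings at w = -3): V = t^(-9/2) - t^(-5/2) - t^(-3/2) - t^(-1/2)
D2 (bracket A^-7 + A^-3 + A - A^9; 11 crossings at w = -3): V = t^(-9/2) - t^(-5/2) - t^(-3/2) - t^(-1/2)
key observation: all 2 diagrams share one V(t), hence one class


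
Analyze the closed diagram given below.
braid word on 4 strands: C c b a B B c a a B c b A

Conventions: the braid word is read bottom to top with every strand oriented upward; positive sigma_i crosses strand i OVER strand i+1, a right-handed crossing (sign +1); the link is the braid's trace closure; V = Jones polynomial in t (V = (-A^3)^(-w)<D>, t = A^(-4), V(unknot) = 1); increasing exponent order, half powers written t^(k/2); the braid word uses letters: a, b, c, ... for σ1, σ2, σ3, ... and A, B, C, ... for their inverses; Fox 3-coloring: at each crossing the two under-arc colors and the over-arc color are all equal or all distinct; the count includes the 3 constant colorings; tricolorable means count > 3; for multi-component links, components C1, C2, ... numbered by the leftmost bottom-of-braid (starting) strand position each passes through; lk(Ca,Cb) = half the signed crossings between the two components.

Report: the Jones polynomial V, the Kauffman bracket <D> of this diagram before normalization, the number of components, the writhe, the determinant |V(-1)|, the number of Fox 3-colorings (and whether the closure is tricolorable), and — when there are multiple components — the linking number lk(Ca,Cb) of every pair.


V(t) = 1 - t + t^2 - t^3 + 2t^4 - t^5 + t^6 - t^7
bracket: A^-19 - A^-15 + A^-11 - 2A^-7 + A^-3 - A + A^5 - A^9, w = +3
1 component, writhe +3, over 13 crossings
det 9, colorings 9 of 3^13 — tricolorable
observation: |V(-1)| = 9: so tricolorable, since 3 divides 9


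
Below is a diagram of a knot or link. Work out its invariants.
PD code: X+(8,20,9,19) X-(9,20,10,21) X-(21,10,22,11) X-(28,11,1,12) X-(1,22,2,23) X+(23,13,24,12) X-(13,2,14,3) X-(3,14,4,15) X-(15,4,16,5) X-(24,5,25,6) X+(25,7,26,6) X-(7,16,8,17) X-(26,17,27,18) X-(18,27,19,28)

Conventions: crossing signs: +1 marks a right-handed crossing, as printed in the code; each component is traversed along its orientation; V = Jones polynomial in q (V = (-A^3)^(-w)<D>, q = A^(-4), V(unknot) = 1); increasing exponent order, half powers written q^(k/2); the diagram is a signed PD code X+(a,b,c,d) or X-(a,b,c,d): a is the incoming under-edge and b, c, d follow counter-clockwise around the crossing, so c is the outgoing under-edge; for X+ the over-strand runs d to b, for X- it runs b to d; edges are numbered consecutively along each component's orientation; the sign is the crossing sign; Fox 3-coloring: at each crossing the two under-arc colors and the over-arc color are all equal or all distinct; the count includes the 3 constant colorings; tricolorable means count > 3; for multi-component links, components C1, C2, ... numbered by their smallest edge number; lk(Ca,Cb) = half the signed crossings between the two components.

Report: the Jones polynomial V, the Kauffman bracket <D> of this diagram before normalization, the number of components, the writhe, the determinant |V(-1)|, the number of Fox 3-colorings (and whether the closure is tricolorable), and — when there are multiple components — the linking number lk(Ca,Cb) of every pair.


V(q) = q^-11 - 2q^-10 + 2q^-9 - 3q^-8 + 2q^-7 - 2q^-6 + 2q^-5 + q^-3
bracket: A^-12 + 2A^-4 - 2 + 2A^4 - 3A^8 + 2A^12 - 2A^16 + A^20, w = -8
1 component, writhe -8, over 14 crossings
det 15, colorings 9 of 3^14 — tricolorable
observation: w = -8 (over 14 crossings) is diagram-only; (-A^3)^(8) removes it from V


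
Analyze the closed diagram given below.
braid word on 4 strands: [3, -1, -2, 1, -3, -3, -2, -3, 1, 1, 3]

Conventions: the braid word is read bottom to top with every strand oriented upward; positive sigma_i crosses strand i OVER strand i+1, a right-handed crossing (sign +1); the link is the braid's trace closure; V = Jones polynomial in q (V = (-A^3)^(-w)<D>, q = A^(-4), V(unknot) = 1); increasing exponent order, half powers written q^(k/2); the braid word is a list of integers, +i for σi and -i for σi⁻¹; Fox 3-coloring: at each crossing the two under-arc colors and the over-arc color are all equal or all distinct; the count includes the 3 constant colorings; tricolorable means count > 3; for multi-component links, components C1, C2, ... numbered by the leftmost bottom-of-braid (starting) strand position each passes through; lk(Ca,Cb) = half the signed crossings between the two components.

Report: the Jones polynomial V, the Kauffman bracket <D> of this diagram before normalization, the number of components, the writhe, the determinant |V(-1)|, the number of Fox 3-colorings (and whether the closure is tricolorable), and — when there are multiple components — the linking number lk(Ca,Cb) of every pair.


Jones polynomial: V(q) = q^-4 - q^-3 + q^-2 - 2q^-1 + 2 - q + q^2
<D> = -A^-11 + A^-7 - 2A^-3 + 2A - A^5 + A^9 - A^13; writhe -1
components 1, writhe -1 (11 crossings)
3-colorings: 9 of 3^11, det 9 — tricolorable
note: the span of V is 6, forcing >= 6 crossings in any diagram


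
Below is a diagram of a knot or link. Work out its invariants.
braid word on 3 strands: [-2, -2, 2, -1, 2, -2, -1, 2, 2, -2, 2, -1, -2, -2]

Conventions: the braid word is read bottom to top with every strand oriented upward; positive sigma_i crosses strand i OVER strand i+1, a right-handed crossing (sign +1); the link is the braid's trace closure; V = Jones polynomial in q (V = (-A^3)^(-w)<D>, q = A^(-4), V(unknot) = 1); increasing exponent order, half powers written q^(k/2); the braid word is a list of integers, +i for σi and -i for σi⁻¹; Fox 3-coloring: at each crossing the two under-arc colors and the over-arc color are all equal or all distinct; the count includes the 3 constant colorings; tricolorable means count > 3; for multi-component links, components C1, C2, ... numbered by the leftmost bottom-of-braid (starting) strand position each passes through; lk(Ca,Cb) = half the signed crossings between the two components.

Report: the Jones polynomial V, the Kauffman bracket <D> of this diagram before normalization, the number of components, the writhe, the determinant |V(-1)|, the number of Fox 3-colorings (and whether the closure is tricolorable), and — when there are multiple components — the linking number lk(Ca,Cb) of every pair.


V = q^-7 - 2q^-6 + 2q^-5 - 3q^-4 + 3q^-3 - 2q^-2 + 2q^-1
<D> = 2A^-8 - 2A^-4 + 3 - 3A^4 + 2A^8 - 2A^12 + A^16 (w = -4)
1 component over 14 crossings, w = -4
9 Fox colorings among 3^14, |V(-1)| = 15: tricolorable
why: V spans 6 powers of q: at least 6 crossings in any diagram


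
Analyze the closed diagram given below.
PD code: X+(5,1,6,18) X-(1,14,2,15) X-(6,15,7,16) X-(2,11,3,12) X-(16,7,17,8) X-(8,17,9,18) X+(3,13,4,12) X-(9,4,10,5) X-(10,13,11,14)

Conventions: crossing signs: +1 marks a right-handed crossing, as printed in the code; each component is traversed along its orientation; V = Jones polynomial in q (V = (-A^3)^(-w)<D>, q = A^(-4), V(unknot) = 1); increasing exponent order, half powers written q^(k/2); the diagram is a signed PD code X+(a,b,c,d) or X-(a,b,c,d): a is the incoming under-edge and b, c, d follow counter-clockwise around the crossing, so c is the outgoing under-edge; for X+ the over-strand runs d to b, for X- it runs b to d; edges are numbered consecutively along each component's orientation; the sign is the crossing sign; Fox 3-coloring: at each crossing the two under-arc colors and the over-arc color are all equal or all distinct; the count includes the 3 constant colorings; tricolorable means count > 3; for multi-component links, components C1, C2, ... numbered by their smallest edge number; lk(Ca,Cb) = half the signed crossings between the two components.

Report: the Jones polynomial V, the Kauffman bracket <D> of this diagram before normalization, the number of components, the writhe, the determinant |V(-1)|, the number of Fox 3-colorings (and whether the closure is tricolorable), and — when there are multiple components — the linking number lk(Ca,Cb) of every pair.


Jones polynomial: V(q) = -q^-6 + q^-5 - q^-4 + 2q^-3 - q^-2 + q^-1
<D> = -A^-11 + A^-7 - 2A^-3 + A - A^5 + A^9; writhe -5
components 1, writhe -5 (9 crossings)
3-colorings: 3 of 3^9, det 7 — not tricolorable
note: the span of V is 5, forcing >= 5 crossings in any diagram


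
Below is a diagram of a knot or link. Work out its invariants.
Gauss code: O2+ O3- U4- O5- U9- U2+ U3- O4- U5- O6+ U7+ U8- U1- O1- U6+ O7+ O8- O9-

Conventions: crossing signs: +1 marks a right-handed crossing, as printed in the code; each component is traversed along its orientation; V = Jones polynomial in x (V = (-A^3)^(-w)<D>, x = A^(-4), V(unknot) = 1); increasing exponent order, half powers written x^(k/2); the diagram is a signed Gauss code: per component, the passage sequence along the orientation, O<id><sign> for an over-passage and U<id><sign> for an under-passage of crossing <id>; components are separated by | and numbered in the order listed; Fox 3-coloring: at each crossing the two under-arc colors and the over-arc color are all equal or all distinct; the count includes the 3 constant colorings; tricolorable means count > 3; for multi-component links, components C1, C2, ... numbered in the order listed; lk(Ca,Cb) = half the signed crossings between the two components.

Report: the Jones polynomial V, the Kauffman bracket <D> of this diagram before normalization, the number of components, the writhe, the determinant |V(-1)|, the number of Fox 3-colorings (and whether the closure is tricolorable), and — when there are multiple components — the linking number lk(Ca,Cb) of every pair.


V(x) = -x^-4 + x^-3 + x^-1
bracket: -A^-5 - A^3 + A^7, w = -3
1 component, writhe -3, over 9 crossings
det 3, colorings 9 of 3^9 — tricolorable
observation: the span of V is 3, forcing >= 3 crossings in any diagram


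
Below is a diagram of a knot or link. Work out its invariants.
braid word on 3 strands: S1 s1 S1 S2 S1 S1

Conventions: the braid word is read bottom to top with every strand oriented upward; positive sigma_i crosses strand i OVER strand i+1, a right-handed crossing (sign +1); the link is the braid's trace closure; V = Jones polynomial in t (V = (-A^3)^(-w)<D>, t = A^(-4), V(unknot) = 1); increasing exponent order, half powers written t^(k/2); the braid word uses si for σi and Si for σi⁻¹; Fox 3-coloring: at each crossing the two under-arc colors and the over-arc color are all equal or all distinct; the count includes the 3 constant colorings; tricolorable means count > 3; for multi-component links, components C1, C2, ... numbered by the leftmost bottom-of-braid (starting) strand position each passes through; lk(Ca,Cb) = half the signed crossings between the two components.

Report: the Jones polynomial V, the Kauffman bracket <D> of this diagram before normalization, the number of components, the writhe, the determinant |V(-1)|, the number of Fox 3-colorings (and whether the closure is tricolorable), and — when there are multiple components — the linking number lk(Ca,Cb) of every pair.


V = -t^-4 + t^-3 + t^-1
<D> = A^-8 + 1 - A^4 (w = -4)
1 component over 6 crossings, w = -4
9 Fox colorings among 3^6, |V(-1)| = 3: tricolorable
why: w = -4 shifts under R1 moves; the (-A^3)^(4) factor cancels that in V


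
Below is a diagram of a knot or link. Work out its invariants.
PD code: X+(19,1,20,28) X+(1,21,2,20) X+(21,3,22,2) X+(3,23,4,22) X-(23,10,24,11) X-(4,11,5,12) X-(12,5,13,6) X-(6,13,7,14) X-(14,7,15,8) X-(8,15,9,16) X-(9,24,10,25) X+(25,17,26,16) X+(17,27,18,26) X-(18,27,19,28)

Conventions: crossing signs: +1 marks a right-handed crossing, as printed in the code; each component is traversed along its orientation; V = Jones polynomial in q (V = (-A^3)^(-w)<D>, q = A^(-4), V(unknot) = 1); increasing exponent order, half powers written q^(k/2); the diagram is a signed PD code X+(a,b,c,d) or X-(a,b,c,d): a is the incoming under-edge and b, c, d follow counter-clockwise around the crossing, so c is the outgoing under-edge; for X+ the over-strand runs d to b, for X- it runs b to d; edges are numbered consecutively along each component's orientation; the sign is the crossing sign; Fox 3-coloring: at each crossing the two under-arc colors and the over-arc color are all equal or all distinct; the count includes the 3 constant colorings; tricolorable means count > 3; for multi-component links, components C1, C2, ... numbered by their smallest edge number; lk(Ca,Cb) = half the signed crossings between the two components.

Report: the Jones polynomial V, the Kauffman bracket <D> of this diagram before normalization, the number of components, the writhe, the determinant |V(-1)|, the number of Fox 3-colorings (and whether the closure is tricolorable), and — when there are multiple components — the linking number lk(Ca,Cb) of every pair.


Jones polynomial: V(q) = -q^-7 + q^-6 - 2q^-5 + 3q^-4 - 3q^-3 + 4q^-2 - 3q^-1 + 4 - 2q + q^2 - q^3
<D> = -A^-18 + A^-14 - 2A^-10 + 4A^-6 - 3A^-2 + 4A^2 - 3A^6 + 3A^10 - 2A^14 + A^18 - A^22; writhe -2
components 1, writhe -2 (14 crossings)
3-colorings: 3 of 3^14, det 25 — not tricolorable
note: w = -2 (over 14 crossings) is diagram-only; (-A^3)^(2) removes it from V
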